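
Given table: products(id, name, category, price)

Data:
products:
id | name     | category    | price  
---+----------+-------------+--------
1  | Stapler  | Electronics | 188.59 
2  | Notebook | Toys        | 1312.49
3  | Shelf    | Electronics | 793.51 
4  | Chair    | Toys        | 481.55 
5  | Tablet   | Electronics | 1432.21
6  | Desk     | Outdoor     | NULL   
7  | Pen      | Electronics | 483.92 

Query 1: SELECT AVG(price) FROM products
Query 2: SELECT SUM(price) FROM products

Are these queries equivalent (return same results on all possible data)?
No, not equivalent

Query 1 returns: [(782.0450000000001,)]
Query 2 returns: [(4692.27,)]

Reason: AVG vs SUM give different aggregate values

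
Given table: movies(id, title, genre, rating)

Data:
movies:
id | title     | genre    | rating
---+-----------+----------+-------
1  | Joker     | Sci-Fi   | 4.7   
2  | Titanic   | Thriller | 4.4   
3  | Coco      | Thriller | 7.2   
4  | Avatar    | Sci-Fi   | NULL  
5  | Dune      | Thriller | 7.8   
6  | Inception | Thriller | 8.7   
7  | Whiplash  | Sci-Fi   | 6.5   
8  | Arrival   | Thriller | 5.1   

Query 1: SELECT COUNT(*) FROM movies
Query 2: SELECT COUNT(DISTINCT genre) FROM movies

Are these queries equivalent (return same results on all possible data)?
No, not equivalent

Query 1 returns: [(8,)]
Query 2 returns: [(2,)]

Reason: COUNT(*) counts rows, COUNT(DISTINCT genre) counts unique genres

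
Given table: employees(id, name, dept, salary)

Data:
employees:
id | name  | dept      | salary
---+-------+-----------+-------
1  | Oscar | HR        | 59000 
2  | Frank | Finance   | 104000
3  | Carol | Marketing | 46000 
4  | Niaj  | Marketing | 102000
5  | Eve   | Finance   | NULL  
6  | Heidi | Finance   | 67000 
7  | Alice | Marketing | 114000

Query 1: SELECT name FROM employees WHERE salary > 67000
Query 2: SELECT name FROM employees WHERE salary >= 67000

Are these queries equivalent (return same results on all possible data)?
No, not equivalent

Query 1 returns: [('Frank',), ('Niaj',), ('Alice',)]
Query 2 returns: [('Frank',), ('Niaj',), ('Heidi',), ('Alice',)]

Reason: > vs >= gives different results when salary = 67000 exists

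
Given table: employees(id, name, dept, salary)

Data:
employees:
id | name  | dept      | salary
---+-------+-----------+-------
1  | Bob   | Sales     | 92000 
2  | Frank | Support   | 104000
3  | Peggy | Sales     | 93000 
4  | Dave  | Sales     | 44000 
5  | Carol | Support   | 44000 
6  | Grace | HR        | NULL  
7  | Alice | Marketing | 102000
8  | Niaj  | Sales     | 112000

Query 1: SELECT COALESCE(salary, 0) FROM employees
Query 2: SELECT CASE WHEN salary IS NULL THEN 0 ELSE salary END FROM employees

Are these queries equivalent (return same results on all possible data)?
Yes, equivalent

Both queries return: [(0,), (44000,), (44000,), (92000,), (93000,), (102000,), (104000,), (112000,)]

Reason: COALESCE vs CASE for NULL handling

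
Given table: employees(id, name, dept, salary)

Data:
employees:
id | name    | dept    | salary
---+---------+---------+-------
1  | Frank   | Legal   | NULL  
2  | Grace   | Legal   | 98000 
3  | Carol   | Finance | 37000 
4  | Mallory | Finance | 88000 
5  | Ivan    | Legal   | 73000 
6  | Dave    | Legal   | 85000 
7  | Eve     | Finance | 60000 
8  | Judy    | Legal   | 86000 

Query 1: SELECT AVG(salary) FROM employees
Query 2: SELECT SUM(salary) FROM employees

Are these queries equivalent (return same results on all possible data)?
No, not equivalent

Query 1 returns: [(75285.71428571429,)]
Query 2 returns: [(527000,)]

Reason: AVG vs SUM give different aggregate values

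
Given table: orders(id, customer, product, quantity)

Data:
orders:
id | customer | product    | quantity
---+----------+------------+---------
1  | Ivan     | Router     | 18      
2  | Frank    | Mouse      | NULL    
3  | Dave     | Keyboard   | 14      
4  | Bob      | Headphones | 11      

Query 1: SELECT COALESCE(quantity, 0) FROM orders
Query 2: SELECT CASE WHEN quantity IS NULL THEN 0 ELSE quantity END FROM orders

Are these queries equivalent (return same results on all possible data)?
Yes, equivalent

Both queries return: [(0,), (11,), (14,), (18,)]

Reason: COALESCE vs CASE for NULL handling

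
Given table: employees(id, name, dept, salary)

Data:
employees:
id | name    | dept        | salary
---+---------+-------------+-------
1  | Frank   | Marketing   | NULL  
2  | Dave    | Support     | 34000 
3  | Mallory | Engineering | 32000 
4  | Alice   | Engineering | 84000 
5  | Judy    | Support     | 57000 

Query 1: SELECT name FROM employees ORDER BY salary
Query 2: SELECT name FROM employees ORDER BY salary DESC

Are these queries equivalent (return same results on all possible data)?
No, not equivalent

Query 1 returns: [('Frank',), ('Mallory',), ('Dave',), ('Judy',), ('Alice',)]
Query 2 returns: [('Alice',), ('Judy',), ('Dave',), ('Mallory',), ('Frank',)]

Reason: ASC vs DESC gives opposite ordering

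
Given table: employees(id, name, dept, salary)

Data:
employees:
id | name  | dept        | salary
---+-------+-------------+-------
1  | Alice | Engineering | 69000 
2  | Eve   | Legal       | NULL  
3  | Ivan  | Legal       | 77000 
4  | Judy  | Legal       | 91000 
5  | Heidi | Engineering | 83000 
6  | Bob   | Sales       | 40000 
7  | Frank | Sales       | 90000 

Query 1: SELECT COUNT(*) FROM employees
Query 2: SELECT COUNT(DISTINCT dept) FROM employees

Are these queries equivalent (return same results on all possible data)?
No, not equivalent

Query 1 returns: [(7,)]
Query 2 returns: [(3,)]

Reason: COUNT(*) counts rows, COUNT(DISTINCT dept) counts unique depts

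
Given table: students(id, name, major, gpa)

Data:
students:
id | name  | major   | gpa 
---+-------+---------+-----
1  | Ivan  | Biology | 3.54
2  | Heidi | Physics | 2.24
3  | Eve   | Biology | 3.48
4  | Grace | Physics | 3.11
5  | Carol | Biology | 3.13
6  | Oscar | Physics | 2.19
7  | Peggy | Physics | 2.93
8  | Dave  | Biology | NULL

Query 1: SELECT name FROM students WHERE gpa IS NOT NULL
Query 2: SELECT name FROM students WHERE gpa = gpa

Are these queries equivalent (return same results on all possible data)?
Yes, equivalent

Both queries return: [('Carol',), ('Eve',), ('Grace',), ('Heidi',), ('Ivan',), ('Oscar',), ('Peggy',)]

Reason: IS NOT NULL vs self-equality (both exclude NULLs)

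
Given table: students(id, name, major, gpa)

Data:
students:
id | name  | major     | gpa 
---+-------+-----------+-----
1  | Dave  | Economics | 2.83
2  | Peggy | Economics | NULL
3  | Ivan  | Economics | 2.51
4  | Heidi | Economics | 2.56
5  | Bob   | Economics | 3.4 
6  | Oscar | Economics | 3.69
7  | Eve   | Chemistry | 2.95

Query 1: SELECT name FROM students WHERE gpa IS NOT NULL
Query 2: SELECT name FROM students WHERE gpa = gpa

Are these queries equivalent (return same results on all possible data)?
Yes, equivalent

Both queries return: [('Bob',), ('Dave',), ('Eve',), ('Heidi',), ('Ivan',), ('Oscar',)]

Reason: IS NOT NULL vs self-equality (both exclude NULLs)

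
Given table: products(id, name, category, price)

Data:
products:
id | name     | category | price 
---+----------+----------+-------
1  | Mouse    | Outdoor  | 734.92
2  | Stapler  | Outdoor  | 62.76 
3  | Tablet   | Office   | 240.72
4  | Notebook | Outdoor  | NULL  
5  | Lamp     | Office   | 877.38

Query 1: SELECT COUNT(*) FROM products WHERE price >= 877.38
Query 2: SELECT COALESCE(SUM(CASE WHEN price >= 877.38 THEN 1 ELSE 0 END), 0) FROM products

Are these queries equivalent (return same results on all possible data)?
Yes, equivalent

Both queries return: [(1,)]

Reason: COUNT with WHERE vs conditional SUM (COALESCE handles empty-table NULL)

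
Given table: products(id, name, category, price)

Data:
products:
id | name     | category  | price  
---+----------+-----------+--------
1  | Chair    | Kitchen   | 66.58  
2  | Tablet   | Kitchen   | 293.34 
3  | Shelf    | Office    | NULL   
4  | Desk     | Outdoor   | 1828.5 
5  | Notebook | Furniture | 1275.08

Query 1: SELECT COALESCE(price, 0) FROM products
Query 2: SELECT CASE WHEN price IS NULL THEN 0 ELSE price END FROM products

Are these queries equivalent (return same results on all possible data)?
Yes, equivalent

Both queries return: [(0,), (66.58,), (293.34,), (1275.08,), (1828.5,)]

Reason: COALESCE vs CASE for NULL handling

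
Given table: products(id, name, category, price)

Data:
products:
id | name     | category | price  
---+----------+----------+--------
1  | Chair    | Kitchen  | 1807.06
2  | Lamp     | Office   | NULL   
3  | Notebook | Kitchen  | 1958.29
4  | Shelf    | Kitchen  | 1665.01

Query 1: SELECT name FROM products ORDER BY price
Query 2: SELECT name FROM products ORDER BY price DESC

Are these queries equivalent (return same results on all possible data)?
No, not equivalent

Query 1 returns: [('Lamp',), ('Shelf',), ('Chair',), ('Notebook',)]
Query 2 returns: [('Notebook',), ('Chair',), ('Shelf',), ('Lamp',)]

Reason: ASC vs DESC gives opposite ordering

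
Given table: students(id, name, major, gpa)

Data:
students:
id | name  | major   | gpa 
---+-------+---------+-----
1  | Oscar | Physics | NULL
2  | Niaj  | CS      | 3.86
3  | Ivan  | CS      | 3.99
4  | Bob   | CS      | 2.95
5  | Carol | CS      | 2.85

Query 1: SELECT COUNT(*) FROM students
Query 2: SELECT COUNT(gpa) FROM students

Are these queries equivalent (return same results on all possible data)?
No, not equivalent

Query 1 returns: [(5,)]
Query 2 returns: [(4,)]

Reason: COUNT(*) includes NULLs, COUNT(column) excludes them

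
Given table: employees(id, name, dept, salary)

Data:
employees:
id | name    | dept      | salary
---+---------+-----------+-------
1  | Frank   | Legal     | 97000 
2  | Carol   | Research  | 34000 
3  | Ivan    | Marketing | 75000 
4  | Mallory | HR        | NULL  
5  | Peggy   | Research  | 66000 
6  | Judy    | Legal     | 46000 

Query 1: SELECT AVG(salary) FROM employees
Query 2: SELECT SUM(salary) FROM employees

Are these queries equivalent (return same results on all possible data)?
No, not equivalent

Query 1 returns: [(63600.0,)]
Query 2 returns: [(318000,)]

Reason: AVG vs SUM give different aggregate values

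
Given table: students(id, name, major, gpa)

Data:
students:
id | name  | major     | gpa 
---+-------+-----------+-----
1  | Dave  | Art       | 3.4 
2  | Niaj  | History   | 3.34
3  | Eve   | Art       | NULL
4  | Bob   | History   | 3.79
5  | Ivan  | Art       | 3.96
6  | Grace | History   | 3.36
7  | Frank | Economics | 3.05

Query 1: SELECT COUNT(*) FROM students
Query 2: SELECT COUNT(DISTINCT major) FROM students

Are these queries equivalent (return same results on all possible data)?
No, not equivalent

Query 1 returns: [(7,)]
Query 2 returns: [(3,)]

Reason: COUNT(*) counts rows, COUNT(DISTINCT major) counts unique majors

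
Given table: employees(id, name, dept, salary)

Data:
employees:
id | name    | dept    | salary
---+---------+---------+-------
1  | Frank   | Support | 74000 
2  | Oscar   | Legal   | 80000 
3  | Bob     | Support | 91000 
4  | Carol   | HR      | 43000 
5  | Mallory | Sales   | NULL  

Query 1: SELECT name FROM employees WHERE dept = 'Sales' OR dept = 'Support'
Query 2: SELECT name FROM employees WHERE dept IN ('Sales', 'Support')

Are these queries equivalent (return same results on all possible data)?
Yes, equivalent

Both queries return: [('Bob',), ('Frank',), ('Mallory',)]

Reason: OR vs IN are equivalent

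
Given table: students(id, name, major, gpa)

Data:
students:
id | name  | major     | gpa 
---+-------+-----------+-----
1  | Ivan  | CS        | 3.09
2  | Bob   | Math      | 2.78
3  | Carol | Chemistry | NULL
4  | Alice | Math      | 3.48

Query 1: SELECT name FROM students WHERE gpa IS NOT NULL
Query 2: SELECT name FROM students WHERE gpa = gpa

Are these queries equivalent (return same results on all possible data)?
Yes, equivalent

Both queries return: [('Alice',), ('Bob',), ('Ivan',)]

Reason: IS NOT NULL vs self-equality (both exclude NULLs)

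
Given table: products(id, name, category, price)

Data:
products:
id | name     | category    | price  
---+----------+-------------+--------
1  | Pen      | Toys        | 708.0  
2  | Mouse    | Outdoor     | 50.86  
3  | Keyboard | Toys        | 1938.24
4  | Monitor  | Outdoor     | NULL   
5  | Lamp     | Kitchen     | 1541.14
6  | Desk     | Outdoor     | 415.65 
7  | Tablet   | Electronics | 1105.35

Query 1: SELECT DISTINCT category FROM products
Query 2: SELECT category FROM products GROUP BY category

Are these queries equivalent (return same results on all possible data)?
Yes, equivalent

Both queries return: [('Electronics',), ('Kitchen',), ('Outdoor',), ('Toys',)]

Reason: Both get unique categorys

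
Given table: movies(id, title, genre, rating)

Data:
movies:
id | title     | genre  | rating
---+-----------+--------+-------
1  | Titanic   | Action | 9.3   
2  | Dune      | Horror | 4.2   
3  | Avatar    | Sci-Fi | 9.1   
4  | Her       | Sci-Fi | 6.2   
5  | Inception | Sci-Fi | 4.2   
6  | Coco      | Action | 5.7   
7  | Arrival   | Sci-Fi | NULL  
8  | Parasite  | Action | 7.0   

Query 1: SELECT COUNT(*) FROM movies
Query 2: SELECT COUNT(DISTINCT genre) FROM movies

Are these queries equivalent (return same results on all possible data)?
No, not equivalent

Query 1 returns: [(8,)]
Query 2 returns: [(3,)]

Reason: COUNT(*) counts rows, COUNT(DISTINCT genre) counts unique genres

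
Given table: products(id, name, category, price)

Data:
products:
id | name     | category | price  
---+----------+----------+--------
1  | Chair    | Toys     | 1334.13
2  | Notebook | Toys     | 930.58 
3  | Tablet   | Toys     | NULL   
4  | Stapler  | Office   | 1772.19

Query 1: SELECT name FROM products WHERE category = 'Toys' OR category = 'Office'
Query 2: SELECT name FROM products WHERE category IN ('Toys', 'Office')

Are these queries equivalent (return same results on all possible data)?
Yes, equivalent

Both queries return: [('Chair',), ('Notebook',), ('Stapler',), ('Tablet',)]

Reason: OR vs IN are equivalent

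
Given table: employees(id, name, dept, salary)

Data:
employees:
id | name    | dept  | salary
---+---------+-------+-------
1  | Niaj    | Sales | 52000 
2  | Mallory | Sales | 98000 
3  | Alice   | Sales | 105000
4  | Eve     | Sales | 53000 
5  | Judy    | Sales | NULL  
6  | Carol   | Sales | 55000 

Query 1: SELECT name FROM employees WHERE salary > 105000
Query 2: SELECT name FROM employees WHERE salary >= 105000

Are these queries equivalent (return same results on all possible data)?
No, not equivalent

Query 1 returns: []
Query 2 returns: [('Alice',)]

Reason: > vs >= gives different results when salary = 105000 exists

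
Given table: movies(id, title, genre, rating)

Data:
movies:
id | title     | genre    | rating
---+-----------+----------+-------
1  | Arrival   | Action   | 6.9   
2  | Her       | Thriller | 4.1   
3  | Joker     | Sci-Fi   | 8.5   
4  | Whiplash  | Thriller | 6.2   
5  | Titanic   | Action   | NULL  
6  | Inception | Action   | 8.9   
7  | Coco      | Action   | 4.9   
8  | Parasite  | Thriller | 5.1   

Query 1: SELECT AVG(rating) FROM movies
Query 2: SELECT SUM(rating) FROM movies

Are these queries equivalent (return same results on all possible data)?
No, not equivalent

Query 1 returns: [(6.371428571428572,)]
Query 2 returns: [(44.6,)]

Reason: AVG vs SUM give different aggregate values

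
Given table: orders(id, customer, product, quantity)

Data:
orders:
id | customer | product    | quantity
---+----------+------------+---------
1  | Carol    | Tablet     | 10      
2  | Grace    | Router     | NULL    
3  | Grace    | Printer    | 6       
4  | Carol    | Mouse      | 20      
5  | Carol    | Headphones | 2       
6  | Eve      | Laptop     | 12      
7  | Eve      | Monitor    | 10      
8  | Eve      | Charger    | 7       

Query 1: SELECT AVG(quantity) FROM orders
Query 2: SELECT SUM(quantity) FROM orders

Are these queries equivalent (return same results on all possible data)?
No, not equivalent

Query 1 returns: [(9.571428571428571,)]
Query 2 returns: [(67,)]

Reason: AVG vs SUM give different aggregate values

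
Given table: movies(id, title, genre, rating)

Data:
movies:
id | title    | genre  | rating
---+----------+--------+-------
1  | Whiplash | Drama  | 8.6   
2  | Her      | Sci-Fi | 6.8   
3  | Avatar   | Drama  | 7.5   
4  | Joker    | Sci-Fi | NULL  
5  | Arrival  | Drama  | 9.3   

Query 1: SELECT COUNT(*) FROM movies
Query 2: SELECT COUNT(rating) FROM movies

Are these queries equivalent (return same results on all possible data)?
No, not equivalent

Query 1 returns: [(5,)]
Query 2 returns: [(4,)]

Reason: COUNT(*) includes NULLs, COUNT(column) excludes them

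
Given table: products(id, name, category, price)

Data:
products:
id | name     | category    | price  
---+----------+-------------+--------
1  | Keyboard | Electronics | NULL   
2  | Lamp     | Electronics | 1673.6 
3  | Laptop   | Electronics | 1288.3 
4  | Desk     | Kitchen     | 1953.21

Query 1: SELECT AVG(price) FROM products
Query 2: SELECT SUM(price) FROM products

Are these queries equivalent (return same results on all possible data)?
No, not equivalent

Query 1 returns: [(1638.37,)]
Query 2 returns: [(4915.11,)]

Reason: AVG vs SUM give different aggregate values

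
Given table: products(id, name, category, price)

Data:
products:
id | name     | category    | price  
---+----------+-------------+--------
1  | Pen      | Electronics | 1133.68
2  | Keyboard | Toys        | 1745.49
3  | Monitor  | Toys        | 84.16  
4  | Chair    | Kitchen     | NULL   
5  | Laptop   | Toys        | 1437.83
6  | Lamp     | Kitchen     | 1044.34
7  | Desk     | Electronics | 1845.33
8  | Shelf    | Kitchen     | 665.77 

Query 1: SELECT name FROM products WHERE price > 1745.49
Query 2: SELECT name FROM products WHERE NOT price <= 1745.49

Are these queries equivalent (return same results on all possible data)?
Yes, equivalent

Both queries return: [('Desk',)]

Reason: Both filter price > 1745.49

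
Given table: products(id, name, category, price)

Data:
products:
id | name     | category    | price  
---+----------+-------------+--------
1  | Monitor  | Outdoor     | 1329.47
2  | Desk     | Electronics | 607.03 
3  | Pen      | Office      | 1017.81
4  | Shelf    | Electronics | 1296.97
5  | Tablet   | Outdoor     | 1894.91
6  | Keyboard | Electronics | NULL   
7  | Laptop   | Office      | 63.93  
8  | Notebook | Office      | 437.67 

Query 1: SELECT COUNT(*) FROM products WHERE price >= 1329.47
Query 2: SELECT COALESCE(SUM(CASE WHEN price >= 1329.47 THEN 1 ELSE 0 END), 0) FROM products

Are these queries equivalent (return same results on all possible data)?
Yes, equivalent

Both queries return: [(2,)]

Reason: COUNT with WHERE vs conditional SUM (COALESCE handles empty-table NULL)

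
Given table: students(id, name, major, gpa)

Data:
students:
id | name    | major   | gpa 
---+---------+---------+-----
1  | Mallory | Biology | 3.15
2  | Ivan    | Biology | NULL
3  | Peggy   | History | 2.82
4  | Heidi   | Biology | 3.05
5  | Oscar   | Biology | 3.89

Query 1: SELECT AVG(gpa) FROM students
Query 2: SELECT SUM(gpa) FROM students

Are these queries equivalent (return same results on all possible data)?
No, not equivalent

Query 1 returns: [(3.2275,)]
Query 2 returns: [(12.91,)]

Reason: AVG vs SUM give different aggregate values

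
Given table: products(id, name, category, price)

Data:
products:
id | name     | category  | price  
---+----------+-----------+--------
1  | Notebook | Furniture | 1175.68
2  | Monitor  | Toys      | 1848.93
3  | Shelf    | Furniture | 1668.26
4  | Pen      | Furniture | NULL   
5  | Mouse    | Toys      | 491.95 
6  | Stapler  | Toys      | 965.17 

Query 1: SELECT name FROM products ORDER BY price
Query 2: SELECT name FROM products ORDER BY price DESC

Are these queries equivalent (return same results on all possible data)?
No, not equivalent

Query 1 returns: [('Pen',), ('Mouse',), ('Stapler',), ('Notebook',), ('Shelf',), ('Monitor',)]
Query 2 returns: [('Monitor',), ('Shelf',), ('Notebook',), ('Stapler',), ('Mouse',), ('Pen',)]

Reason: ASC vs DESC gives opposite ordering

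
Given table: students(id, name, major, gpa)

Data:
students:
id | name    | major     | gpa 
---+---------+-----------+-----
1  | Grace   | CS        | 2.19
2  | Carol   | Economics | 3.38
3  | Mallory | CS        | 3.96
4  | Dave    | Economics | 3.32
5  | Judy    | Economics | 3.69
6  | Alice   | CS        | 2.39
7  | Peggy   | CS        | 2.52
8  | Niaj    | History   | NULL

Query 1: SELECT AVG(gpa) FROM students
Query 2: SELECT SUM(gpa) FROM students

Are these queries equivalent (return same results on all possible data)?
No, not equivalent

Query 1 returns: [(3.064285714285714,)]
Query 2 returns: [(21.45,)]

Reason: AVG vs SUM give different aggregate values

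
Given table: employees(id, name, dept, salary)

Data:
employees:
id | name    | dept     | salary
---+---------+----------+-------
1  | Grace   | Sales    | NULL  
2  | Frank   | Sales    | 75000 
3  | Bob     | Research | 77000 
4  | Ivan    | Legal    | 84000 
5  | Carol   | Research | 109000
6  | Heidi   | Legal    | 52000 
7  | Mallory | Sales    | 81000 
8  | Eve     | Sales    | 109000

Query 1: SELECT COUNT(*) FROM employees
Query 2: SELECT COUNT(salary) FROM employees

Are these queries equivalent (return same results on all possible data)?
No, not equivalent

Query 1 returns: [(8,)]
Query 2 returns: [(7,)]

Reason: COUNT(*) includes NULLs, COUNT(column) excludes them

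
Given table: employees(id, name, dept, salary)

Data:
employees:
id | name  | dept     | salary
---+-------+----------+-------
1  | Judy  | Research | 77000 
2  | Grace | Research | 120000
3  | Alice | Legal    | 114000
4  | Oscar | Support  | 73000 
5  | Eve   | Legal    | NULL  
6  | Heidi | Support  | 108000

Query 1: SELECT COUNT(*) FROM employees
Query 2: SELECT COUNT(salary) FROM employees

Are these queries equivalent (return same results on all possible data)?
No, not equivalent

Query 1 returns: [(6,)]
Query 2 returns: [(5,)]

Reason: COUNT(*) includes NULLs, COUNT(column) excludes them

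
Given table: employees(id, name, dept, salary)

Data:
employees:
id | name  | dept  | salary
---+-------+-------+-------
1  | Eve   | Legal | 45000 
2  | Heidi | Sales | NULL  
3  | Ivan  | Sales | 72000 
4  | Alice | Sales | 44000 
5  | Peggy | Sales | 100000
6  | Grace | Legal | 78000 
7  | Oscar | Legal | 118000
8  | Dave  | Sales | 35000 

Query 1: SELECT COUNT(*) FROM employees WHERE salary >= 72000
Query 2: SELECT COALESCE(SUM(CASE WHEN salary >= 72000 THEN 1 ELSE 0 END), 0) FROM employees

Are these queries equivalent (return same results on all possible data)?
Yes, equivalent

Both queries return: [(4,)]

Reason: COUNT with WHERE vs conditional SUM (COALESCE handles empty-table NULL)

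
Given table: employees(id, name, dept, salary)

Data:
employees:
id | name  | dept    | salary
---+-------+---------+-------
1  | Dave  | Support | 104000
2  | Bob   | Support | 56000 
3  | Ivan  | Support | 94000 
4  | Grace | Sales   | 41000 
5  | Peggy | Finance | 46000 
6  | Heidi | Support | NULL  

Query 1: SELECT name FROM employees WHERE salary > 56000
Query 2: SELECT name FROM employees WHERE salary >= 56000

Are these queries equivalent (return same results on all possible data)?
No, not equivalent

Query 1 returns: [('Dave',), ('Ivan',)]
Query 2 returns: [('Dave',), ('Bob',), ('Ivan',)]

Reason: > vs >= gives different results when salary = 56000 exists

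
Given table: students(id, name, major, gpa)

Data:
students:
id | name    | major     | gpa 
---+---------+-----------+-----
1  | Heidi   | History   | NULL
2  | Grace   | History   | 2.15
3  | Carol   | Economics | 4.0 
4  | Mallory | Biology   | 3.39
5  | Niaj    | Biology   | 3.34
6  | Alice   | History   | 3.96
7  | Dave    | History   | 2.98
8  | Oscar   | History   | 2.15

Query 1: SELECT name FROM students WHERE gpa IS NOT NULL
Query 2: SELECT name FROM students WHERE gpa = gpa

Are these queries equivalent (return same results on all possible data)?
Yes, equivalent

Both queries return: [('Alice',), ('Carol',), ('Dave',), ('Grace',), ('Mallory',), ('Niaj',), ('Oscar',)]

Reason: IS NOT NULL vs self-equality (both exclude NULLs)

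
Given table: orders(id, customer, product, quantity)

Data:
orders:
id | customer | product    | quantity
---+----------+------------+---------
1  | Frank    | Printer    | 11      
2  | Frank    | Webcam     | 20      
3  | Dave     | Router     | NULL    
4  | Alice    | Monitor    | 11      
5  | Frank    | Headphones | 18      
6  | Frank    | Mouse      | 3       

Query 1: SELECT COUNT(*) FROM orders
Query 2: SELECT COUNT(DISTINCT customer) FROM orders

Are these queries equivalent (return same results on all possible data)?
No, not equivalent

Query 1 returns: [(6,)]
Query 2 returns: [(3,)]

Reason: COUNT(*) counts rows, COUNT(DISTINCT customer) counts unique customers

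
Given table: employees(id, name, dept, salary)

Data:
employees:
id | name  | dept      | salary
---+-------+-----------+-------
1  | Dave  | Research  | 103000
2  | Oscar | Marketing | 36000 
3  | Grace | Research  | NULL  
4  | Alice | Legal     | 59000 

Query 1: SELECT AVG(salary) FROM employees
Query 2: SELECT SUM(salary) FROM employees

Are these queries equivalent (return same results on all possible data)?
No, not equivalent

Query 1 returns: [(66000.0,)]
Query 2 returns: [(198000,)]

Reason: AVG vs SUM give different aggregate values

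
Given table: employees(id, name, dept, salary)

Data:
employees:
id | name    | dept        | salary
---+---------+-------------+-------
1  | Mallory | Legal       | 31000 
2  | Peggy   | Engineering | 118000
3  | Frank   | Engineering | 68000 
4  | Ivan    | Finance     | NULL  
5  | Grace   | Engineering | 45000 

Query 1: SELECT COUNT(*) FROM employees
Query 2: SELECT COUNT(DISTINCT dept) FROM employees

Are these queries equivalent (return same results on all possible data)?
No, not equivalent

Query 1 returns: [(5,)]
Query 2 returns: [(3,)]

Reason: COUNT(*) counts rows, COUNT(DISTINCT dept) counts unique depts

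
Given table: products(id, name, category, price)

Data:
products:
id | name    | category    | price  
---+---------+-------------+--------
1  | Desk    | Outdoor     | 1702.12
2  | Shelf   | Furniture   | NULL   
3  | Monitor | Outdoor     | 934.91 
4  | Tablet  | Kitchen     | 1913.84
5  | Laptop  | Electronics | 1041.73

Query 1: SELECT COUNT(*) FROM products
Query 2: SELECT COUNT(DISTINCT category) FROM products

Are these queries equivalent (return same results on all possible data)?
No, not equivalent

Query 1 returns: [(5,)]
Query 2 returns: [(4,)]

Reason: COUNT(*) counts rows, COUNT(DISTINCT category) counts unique categorys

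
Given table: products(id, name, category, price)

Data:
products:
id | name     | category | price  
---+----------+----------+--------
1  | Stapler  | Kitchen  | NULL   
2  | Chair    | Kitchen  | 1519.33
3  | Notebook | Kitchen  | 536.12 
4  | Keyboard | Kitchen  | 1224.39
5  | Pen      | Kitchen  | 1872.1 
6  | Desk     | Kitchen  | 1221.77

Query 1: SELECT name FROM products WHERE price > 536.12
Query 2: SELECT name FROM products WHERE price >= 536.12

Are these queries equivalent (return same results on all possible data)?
No, not equivalent

Query 1 returns: [('Chair',), ('Keyboard',), ('Pen',), ('Desk',)]
Query 2 returns: [('Chair',), ('Notebook',), ('Keyboard',), ('Pen',), ('Desk',)]

Reason: > vs >= gives different results when price = 536.12 exists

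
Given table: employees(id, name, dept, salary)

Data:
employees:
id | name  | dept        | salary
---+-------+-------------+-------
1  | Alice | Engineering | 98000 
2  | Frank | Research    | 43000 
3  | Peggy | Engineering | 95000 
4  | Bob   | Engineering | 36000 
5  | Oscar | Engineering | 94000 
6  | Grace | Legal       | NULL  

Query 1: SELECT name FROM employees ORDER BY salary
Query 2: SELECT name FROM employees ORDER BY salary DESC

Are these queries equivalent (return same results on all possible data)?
No, not equivalent

Query 1 returns: [('Grace',), ('Bob',), ('Frank',), ('Oscar',), ('Peggy',), ('Alice',)]
Query 2 returns: [('Alice',), ('Peggy',), ('Oscar',), ('Frank',), ('Bob',), ('Grace',)]

Reason: ASC vs DESC gives opposite ordering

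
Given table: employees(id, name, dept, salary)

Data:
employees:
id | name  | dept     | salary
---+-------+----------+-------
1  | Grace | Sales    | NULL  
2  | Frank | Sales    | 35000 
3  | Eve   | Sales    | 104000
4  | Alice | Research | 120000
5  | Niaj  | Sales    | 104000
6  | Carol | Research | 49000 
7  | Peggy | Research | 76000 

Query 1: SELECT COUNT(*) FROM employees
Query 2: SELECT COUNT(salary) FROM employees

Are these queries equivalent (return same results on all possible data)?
No, not equivalent

Query 1 returns: [(7,)]
Query 2 returns: [(6,)]

Reason: COUNT(*) includes NULLs, COUNT(column) excludes them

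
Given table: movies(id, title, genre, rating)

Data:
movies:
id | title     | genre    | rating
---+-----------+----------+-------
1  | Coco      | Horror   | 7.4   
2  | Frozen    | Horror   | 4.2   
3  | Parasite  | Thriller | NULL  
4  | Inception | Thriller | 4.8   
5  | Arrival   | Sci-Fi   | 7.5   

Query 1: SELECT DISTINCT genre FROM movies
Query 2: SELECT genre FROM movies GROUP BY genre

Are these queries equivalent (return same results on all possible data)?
Yes, equivalent

Both queries return: [('Horror',), ('Sci-Fi',), ('Thriller',)]

Reason: Both get unique genres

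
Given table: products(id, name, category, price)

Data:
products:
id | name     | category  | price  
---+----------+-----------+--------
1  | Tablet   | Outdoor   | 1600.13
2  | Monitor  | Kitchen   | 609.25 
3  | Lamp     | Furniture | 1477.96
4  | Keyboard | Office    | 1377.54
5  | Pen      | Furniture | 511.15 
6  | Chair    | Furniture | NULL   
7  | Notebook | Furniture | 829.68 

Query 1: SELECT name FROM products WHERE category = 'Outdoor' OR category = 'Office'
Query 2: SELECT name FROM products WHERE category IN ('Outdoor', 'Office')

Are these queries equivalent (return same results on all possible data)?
Yes, equivalent

Both queries return: [('Keyboard',), ('Tablet',)]

Reason: OR vs IN are equivalent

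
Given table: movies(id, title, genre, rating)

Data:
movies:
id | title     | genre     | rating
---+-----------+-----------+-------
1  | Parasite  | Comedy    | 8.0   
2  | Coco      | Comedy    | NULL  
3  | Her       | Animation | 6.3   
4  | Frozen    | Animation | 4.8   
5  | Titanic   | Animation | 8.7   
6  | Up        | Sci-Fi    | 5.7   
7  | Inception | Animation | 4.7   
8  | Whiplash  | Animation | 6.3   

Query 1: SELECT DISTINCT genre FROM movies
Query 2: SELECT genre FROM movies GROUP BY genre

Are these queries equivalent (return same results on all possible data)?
Yes, equivalent

Both queries return: [('Animation',), ('Comedy',), ('Sci-Fi',)]

Reason: Both get unique genres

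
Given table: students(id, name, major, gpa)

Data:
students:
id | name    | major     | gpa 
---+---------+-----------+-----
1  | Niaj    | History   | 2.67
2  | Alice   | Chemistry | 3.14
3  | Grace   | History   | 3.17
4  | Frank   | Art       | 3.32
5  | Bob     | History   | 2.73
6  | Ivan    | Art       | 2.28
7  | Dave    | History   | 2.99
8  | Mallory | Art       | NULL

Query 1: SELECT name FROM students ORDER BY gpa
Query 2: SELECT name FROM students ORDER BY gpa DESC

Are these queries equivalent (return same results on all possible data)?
No, not equivalent

Query 1 returns: [('Mallory',), ('Ivan',), ('Niaj',), ('Bob',), ('Dave',), ('Alice',), ('Grace',), ('Frank',)]
Query 2 returns: [('Frank',), ('Grace',), ('Alice',), ('Dave',), ('Bob',), ('Niaj',), ('Ivan',), ('Mallory',)]

Reason: ASC vs DESC gives opposite ordering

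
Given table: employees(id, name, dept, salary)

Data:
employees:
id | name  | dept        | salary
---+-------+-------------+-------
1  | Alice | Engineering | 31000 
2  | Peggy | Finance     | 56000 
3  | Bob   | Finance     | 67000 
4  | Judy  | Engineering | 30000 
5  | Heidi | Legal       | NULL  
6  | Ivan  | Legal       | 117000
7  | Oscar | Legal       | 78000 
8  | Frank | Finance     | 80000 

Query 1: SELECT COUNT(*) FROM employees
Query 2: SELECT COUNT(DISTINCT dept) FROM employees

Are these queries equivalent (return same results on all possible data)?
No, not equivalent

Query 1 returns: [(8,)]
Query 2 returns: [(3,)]

Reason: COUNT(*) counts rows, COUNT(DISTINCT dept) counts unique depts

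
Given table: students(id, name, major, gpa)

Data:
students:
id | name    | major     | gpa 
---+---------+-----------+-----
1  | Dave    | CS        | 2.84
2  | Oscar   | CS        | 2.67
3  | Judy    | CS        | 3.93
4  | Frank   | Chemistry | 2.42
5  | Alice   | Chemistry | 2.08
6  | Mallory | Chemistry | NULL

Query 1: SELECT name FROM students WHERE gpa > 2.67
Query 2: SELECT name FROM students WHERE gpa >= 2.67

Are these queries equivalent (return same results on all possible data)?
No, not equivalent

Query 1 returns: [('Dave',), ('Judy',)]
Query 2 returns: [('Dave',), ('Oscar',), ('Judy',)]

Reason: > vs >= gives different results when gpa = 2.67 exists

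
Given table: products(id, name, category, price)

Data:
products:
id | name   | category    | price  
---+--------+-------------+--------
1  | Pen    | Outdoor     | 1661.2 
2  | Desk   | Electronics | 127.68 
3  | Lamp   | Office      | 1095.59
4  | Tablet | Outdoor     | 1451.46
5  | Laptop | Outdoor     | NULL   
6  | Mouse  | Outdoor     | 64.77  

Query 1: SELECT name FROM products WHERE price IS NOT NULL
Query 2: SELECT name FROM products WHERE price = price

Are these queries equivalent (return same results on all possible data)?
Yes, equivalent

Both queries return: [('Desk',), ('Lamp',), ('Mouse',), ('Pen',), ('Tablet',)]

Reason: IS NOT NULL vs self-equality (both exclude NULLs)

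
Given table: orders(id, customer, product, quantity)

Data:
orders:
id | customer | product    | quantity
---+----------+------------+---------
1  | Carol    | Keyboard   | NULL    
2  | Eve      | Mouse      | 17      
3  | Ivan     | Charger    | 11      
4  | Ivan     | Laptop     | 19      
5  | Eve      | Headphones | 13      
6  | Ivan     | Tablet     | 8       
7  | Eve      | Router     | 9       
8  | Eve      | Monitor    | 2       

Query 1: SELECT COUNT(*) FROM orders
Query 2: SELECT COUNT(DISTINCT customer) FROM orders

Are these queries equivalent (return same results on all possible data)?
No, not equivalent

Query 1 returns: [(8,)]
Query 2 returns: [(3,)]

Reason: COUNT(*) counts rows, COUNT(DISTINCT customer) counts unique customers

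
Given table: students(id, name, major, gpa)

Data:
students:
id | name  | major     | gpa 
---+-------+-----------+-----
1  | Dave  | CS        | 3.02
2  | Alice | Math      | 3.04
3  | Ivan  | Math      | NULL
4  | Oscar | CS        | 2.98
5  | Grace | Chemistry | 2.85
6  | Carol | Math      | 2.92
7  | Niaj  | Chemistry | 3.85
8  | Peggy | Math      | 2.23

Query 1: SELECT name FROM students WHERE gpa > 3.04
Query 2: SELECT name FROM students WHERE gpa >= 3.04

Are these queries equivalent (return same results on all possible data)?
No, not equivalent

Query 1 returns: [('Niaj',)]
Query 2 returns: [('Alice',), ('Niaj',)]

Reason: > vs >= gives different results when gpa = 3.04 exists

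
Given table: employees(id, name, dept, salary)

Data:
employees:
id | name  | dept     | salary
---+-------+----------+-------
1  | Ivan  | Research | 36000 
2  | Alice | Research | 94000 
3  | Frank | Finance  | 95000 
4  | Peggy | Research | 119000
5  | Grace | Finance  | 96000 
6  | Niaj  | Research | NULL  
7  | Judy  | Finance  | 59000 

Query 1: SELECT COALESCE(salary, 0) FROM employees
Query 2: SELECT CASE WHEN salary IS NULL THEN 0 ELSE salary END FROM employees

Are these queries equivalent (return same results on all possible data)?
Yes, equivalent

Both queries return: [(0,), (36000,), (59000,), (94000,), (95000,), (96000,), (119000,)]

Reason: COALESCE vs CASE for NULL handling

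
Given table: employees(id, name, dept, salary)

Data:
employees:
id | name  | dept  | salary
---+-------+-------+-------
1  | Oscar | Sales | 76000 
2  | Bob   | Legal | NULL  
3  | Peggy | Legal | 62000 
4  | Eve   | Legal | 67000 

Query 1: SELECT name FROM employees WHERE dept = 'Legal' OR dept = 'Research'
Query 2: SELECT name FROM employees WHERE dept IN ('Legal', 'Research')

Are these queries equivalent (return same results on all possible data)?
Yes, equivalent

Both queries return: [('Bob',), ('Eve',), ('Peggy',)]

Reason: OR vs IN are equivalent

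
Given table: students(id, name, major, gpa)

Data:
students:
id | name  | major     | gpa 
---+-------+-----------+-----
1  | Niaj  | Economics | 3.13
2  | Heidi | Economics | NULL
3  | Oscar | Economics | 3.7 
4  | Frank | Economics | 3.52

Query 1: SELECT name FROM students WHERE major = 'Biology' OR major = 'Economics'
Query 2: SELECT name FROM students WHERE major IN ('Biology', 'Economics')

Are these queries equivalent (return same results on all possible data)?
Yes, equivalent

Both queries return: [('Frank',), ('Heidi',), ('Niaj',), ('Oscar',)]

Reason: OR vs IN are equivalent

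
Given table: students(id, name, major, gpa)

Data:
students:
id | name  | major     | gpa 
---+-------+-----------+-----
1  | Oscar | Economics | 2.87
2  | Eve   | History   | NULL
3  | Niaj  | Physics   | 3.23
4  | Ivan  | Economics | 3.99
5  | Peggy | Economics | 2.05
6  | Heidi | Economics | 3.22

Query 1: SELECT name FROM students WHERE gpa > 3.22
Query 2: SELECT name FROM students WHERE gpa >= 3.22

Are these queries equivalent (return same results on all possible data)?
No, not equivalent

Query 1 returns: [('Niaj',), ('Ivan',)]
Query 2 returns: [('Niaj',), ('Ivan',), ('Heidi',)]

Reason: > vs >= gives different results when gpa = 3.22 exists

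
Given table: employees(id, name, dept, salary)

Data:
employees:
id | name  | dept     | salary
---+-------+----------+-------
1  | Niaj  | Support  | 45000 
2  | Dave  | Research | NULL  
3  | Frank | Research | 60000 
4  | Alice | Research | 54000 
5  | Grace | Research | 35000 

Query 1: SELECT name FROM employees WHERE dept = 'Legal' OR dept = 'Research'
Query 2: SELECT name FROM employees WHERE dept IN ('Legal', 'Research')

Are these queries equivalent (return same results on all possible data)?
Yes, equivalent

Both queries return: [('Alice',), ('Dave',), ('Frank',), ('Grace',)]

Reason: OR vs IN are equivalent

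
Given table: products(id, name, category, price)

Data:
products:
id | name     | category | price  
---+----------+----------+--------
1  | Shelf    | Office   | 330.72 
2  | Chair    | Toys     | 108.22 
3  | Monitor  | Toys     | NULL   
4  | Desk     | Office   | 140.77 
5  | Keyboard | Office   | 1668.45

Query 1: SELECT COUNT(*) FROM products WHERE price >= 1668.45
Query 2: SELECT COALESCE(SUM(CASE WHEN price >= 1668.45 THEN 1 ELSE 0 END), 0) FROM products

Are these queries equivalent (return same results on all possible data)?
Yes, equivalent

Both queries return: [(1,)]

Reason: COUNT with WHERE vs conditional SUM (COALESCE handles empty-table NULL)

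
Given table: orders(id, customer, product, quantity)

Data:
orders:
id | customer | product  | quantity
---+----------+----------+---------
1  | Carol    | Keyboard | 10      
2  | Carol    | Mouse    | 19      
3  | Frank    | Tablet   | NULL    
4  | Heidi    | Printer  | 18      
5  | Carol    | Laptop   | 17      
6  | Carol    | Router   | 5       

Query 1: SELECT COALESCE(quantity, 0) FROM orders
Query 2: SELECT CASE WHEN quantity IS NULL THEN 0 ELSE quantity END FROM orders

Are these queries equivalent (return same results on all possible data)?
Yes, equivalent

Both queries return: [(0,), (5,), (10,), (17,), (18,), (19,)]

Reason: COALESCE vs CASE for NULL handling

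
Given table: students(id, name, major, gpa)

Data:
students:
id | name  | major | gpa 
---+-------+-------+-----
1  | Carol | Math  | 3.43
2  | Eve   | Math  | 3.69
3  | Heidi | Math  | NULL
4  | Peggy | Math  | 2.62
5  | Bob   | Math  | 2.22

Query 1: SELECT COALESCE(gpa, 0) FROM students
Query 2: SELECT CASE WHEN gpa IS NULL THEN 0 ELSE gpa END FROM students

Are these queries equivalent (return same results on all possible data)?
Yes, equivalent

Both queries return: [(0,), (2.22,), (2.62,), (3.43,), (3.69,)]

Reason: COALESCE vs CASE for NULL handling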